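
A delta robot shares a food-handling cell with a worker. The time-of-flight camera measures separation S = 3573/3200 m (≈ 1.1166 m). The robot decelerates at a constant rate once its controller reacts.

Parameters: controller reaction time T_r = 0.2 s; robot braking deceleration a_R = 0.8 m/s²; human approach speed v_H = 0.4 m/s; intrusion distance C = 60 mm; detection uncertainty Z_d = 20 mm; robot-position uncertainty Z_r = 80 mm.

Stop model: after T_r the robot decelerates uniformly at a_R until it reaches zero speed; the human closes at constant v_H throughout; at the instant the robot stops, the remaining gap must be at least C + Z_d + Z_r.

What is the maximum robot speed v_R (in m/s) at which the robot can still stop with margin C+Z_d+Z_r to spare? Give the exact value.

v_R_max = 3/4 m/s = 0.7500 m/s

collect terms ⇒ (5/8)·v_R² + (7/10)·v_R + (-561/640) = 0
  disc = (7/10)² − 4·(5/8)·(-561/640) = 17161/6400 ; √disc = 131/80
  v_R = (−(7/10) + 131/80) / (2·(5/8)) = 3/4 m/s
check:
T_s = v_R/a_R = (3/4)/(4/5) = 0.9375 s
robot in T_r: 0.7500·0.2000 = 0.1500 m
robot under decel: 0.7500²/(2·0.8000) = 0.3516 m
human closes 0.4000·1.1375 = 0.4550 m
C+Z_d+Z_r = 0.0600+0.0200+0.0800 = 0.1600 m
sum ≈ 0.1500+0.3516+0.4550+0.1600 ≈ 1.1166 m = S ✓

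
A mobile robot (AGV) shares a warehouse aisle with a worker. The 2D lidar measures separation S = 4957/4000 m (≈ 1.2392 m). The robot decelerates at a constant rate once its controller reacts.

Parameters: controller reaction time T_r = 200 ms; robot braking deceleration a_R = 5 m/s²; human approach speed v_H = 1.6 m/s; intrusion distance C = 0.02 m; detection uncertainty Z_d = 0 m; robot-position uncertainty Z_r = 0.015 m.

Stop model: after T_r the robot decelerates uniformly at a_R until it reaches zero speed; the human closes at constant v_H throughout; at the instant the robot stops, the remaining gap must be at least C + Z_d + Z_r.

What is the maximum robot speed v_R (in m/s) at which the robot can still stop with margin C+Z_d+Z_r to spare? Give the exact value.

at the boundary: (1/10)·v² + (13/25)·v + (-3537/4000) = 0
  disc = (13/25)² − 4·(1/10)·(-3537/4000) = 6241/10000 ; √disc = 79/100
  v_R = (−(13/25) + 79/100) / (2·(1/10)) = 27/20 m/s
check:
stop time T_s = (27/20)/5 = 0.2700 s
robot covers v_R·T_r = 1.3500·0.2000 = 0.2700 m before braking
braking distance = 1.3500²/(2·5.0000) = 0.1822 m
human closes 1.6000·0.4700 = 0.7520 m
residual clearance needed = 0.0200+0.0000+0.0150 = 0.0350 m
sum ≈ 0.2700+0.1822+0.7520+0.0350 ≈ 1.2392 m = S ✓

v_R_max = 27/20 m/s = 1.3500 m/s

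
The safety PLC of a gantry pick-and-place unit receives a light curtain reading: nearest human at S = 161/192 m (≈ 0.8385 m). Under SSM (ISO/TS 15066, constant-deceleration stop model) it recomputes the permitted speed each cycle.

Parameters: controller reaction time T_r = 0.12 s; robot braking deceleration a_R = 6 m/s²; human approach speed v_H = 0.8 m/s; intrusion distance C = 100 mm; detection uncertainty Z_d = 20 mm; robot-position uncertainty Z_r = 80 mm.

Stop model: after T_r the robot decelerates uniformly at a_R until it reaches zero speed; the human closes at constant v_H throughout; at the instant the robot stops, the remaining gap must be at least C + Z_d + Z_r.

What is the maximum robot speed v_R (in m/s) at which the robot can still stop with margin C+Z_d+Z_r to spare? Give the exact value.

quadratic (1/12)·v² + (19/75)·v + (-13021/24000) = 0
  disc = (19/75)² − 4·(1/12)·(-13021/24000) = 9801/40000 ; √disc = 99/200
  v_R = (−(19/75) + 99/200) / (2·(1/12)) = 29/20 m/s
check:
T_s = v_R/a_R = (29/20)/6 = 0.2417 s
robot covers v_R·T_r = 1.4500·0.1200 = 0.1740 m before braking
robot under decel: 1.4500²/(2·6.0000) = 0.1752 m
human over T_r+T_s: 0.8000·(0.1200+0.2417) = 0.2893 m
margins: 0.1000+0.0200+0.0800 = 0.2000 m
sum ≈ 0.1740+0.1752+0.2893+0.2000 ≈ 0.8385 m = S ✓

v_R_max = 29/20 m/s = 1.4500 m/s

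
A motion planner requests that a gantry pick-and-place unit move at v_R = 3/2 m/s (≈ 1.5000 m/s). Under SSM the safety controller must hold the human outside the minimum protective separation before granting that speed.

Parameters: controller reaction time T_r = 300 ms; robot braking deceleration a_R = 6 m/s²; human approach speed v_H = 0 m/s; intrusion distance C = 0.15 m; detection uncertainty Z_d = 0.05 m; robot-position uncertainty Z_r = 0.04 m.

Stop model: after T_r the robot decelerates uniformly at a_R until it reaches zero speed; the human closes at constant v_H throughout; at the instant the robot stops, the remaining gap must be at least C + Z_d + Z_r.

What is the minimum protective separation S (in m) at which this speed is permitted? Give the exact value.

S_min = 351/400 m = 0.8775 m

braking lasts T_s = (3/2)/6 = 0.2500 s
robot covers v_R·T_r = 1.5000·0.3000 = 0.4500 m before braking
robot covers 1.5000·0.2500 − ½·6.0000·0.2500² = 0.1875 m while stopping
person approaches 0.0000·(0.3000+0.2500) = 0.0000 m
residual clearance needed = 0.1500+0.0500+0.0400 = 0.2400 m
S_min ≈ 0.4500+0.1875+0.0000+0.2400  ⇒  S_min = 351/400 m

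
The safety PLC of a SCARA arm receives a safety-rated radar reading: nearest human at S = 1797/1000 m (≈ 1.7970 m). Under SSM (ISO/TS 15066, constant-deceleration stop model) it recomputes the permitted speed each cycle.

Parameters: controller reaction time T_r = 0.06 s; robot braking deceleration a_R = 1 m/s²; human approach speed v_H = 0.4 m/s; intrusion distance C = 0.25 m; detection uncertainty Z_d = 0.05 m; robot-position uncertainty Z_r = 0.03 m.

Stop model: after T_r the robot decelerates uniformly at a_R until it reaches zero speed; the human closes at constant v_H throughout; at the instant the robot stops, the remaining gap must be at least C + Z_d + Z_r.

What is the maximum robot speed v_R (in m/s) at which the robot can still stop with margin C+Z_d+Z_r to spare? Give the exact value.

at the boundary: (1/2)·v² + (23/50)·v + (-1443/1000) = 0
  disc = (23/50)² − 4·(1/2)·(-1443/1000) = 1936/625 ; √disc = 44/25
  v_R = (−(23/50) + 44/25) / (2·(1/2)) = 13/10 m/s
check:
stop time T_s = (13/10)/1 = 1.3000 s
reaction-phase robot travel = 1.3000·0.0600 = 0.0780 m
robot under decel: 1.3000²/(2·1.0000) = 0.8450 m
human over T_r+T_s: 0.4000·(0.0600+1.3000) = 0.5440 m
C+Z_d+Z_r = 0.2500+0.0500+0.0300 = 0.3300 m
sum ≈ 0.0780+0.8450+0.5440+0.3300 ≈ 1.7970 m = S ✓

v_R_max = 13/10 m/s = 1.3000 m/s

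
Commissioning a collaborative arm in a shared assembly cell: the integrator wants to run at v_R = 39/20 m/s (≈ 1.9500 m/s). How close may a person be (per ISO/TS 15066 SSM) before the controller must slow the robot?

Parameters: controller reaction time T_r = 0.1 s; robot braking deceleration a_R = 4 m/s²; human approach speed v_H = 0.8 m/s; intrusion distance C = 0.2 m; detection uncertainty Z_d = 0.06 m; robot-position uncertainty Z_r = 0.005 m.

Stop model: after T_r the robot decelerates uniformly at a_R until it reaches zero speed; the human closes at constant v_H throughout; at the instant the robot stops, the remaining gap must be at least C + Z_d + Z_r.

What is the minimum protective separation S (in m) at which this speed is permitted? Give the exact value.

S_min = 4497/3200 m = 1.4053 m

braking lasts T_s = (39/20)/4 = 0.4875 s
robot covers v_R·T_r = 1.9500·0.1000 = 0.1950 m before braking
robot under decel: 1.9500²/(2·4.0000) = 0.4753 m
human closes 0.8000·0.5875 = 0.4700 m
residual clearance needed = 0.2000+0.0600+0.0050 = 0.2650 m
S_min ≈ 0.1950+0.4753+0.4700+0.2650  ⇒  S_min = 4497/3200 m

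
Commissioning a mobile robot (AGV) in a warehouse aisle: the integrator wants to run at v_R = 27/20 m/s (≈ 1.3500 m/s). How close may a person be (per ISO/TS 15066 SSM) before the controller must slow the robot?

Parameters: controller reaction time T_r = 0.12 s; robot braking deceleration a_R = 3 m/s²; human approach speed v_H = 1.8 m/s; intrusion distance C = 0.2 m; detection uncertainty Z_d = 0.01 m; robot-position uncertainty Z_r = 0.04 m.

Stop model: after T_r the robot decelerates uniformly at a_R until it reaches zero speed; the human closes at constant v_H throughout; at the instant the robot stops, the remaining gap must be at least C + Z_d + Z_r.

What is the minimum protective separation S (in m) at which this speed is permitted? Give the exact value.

stop time T_s = (27/20)/3 = 0.4500 s
reaction-phase robot travel = 1.3500·0.1200 = 0.1620 m
robot under decel: 1.3500²/(2·3.0000) = 0.3038 m
person approaches 1.8000·(0.1200+0.4500) = 1.0260 m
C+Z_d+Z_r = 0.2000+0.0100+0.0400 = 0.2500 m
S_min ≈ 0.1620+0.3038+1.0260+0.2500  ⇒  S_min = 6967/4000 m

S_min = 6967/4000 m = 1.7417 m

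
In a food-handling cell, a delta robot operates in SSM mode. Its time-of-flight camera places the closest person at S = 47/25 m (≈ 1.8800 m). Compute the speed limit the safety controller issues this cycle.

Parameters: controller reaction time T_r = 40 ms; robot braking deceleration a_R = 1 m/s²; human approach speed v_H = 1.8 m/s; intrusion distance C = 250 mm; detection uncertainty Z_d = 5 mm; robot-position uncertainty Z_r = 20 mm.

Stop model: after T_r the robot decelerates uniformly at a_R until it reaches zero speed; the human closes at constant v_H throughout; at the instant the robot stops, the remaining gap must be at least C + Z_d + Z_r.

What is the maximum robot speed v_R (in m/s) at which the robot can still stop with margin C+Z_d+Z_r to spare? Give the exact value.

quadratic (1/2)·v² + (46/25)·v + (-1533/1000) = 0
  disc = (46/25)² − 4·(1/2)·(-1533/1000) = 16129/2500 ; √disc = 127/50
  v_R = (−(46/25) + 127/50) / (2·(1/2)) = 7/10 m/s
check:
braking lasts T_s = (7/10)/1 = 0.7000 s
robot in T_r: 0.7000·0.0400 = 0.0280 m
robot covers 0.7000·0.7000 − ½·1.0000·0.7000² = 0.2450 m while stopping
human over T_r+T_s: 1.8000·(0.0400+0.7000) = 1.3320 m
margins: 0.2500+0.0050+0.0200 = 0.2750 m
sum ≈ 0.0280+0.2450+1.3320+0.2750 ≈ 1.8800 m = S ✓

v_R_max = 7/10 m/s = 0.7000 m/s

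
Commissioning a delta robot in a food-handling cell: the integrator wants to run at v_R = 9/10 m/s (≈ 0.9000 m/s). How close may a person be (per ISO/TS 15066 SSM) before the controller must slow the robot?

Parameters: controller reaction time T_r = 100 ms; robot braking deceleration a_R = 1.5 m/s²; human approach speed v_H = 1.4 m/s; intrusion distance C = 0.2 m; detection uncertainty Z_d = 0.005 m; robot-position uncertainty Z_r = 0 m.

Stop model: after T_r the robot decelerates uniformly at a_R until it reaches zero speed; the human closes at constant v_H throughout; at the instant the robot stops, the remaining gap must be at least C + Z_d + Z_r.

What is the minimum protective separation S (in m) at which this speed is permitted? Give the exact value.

S_min = 309/200 m = 1.5450 m

stop time T_s = (9/10)/(3/2) = 0.6000 s
robot in T_r: 0.9000·0.1000 = 0.0900 m
braking distance = 0.9000²/(2·1.5000) = 0.2700 m
human closes 1.4000·0.7000 = 0.9800 m
C+Z_d+Z_r = 0.2000+0.0050+0.0000 = 0.2050 m
S_min ≈ 0.0900+0.2700+0.9800+0.2050  ⇒  S_min = 309/200 m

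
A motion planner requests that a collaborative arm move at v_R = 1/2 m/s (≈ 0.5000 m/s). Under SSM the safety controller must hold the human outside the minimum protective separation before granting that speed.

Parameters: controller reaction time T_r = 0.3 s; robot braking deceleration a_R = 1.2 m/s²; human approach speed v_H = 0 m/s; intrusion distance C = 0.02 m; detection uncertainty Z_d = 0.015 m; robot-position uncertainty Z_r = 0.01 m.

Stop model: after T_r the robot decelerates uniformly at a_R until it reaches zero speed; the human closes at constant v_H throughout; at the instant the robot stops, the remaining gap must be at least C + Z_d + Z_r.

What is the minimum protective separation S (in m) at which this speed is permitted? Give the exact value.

S_min = 359/1200 m = 0.2992 m

T_s = v_R/a_R = (1/2)/(6/5) = 0.4167 s
robot in T_r: 0.5000·0.3000 = 0.1500 m
robot under decel: 0.5000²/(2·1.2000) = 0.1042 m
human over T_r+T_s: 0.0000·(0.3000+0.4167) = 0.0000 m
residual clearance needed = 0.0200+0.0150+0.0100 = 0.0450 m
S_min ≈ 0.1500+0.1042+0.0000+0.0450  ⇒  S_min = 359/1200 m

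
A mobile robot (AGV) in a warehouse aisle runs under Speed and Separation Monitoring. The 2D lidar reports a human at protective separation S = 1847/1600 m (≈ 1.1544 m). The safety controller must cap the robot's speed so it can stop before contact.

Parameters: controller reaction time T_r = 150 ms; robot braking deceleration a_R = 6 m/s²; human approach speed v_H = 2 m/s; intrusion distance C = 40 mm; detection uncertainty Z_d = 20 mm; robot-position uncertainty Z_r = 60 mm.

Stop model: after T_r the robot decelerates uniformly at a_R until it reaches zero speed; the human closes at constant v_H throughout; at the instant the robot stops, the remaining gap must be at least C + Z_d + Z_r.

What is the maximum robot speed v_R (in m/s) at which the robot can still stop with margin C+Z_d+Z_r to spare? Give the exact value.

v_R_max = 5/4 m/s = 1.2500 m/s

collect terms ⇒ (1/12)·v_R² + (29/60)·v_R + (-47/64) = 0
  disc = (29/60)² − 4·(1/12)·(-47/64) = 6889/14400 ; √disc = 83/120
  v_R = (−(29/60) + 83/120) / (2·(1/12)) = 5/4 m/s
check:
braking lasts T_s = (5/4)/6 = 0.2083 s
robot in T_r: 1.2500·0.1500 = 0.1875 m
robot under decel: 1.2500²/(2·6.0000) = 0.1302 m
person approaches 2.0000·(0.1500+0.2083) = 0.7167 m
margins: 0.0400+0.0200+0.0600 = 0.1200 m
sum ≈ 0.1875+0.1302+0.7167+0.1200 ≈ 1.1544 m = S ✓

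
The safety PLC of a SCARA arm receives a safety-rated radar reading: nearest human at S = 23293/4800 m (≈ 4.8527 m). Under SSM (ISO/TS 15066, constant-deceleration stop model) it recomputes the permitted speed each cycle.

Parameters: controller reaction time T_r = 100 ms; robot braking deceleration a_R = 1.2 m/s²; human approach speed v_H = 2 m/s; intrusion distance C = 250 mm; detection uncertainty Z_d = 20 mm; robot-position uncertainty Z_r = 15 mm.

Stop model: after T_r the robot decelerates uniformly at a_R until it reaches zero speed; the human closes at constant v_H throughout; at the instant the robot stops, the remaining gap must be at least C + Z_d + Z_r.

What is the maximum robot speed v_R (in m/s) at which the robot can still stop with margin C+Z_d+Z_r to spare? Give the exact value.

v_R_max = 7/4 m/s = 1.7500 m/s

collect terms ⇒ (5/12)·v_R² + (53/30)·v_R + (-4193/960) = 0
  disc = (53/30)² − 4·(5/12)·(-4193/960) = 16641/1600 ; √disc = 129/40
  v_R = (−(53/30) + 129/40) / (2·(5/12)) = 7/4 m/s
check:
T_s = v_R/a_R = (7/4)/(6/5) = 1.4583 s
reaction-phase robot travel = 1.7500·0.1000 = 0.1750 m
braking distance = 1.7500²/(2·1.2000) = 1.2760 m
human over T_r+T_s: 2.0000·(0.1000+1.4583) = 3.1167 m
residual clearance needed = 0.2500+0.0200+0.0150 = 0.2850 m
sum ≈ 0.1750+1.2760+3.1167+0.2850 ≈ 4.8527 m = S ✓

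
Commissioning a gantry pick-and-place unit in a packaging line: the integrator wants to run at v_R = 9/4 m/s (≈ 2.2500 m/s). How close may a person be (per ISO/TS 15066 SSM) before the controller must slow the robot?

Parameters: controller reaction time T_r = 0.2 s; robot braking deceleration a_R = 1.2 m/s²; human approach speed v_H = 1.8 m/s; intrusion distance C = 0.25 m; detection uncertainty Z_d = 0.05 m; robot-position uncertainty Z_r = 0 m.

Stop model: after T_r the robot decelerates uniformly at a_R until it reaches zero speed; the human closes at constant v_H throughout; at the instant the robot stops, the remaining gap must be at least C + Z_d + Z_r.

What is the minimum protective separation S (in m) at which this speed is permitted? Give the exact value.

stop time T_s = (9/4)/(6/5) = 1.8750 s
robot in T_r: 2.2500·0.2000 = 0.4500 m
robot covers 2.2500·1.8750 − ½·1.2000·1.8750² = 2.1094 m while stopping
human closes 1.8000·2.0750 = 3.7350 m
residual clearance needed = 0.2500+0.0500+0.0000 = 0.3000 m
S_min ≈ 0.4500+2.1094+3.7350+0.3000  ⇒  S_min = 10551/1600 m

S_min = 10551/1600 m = 6.5944 m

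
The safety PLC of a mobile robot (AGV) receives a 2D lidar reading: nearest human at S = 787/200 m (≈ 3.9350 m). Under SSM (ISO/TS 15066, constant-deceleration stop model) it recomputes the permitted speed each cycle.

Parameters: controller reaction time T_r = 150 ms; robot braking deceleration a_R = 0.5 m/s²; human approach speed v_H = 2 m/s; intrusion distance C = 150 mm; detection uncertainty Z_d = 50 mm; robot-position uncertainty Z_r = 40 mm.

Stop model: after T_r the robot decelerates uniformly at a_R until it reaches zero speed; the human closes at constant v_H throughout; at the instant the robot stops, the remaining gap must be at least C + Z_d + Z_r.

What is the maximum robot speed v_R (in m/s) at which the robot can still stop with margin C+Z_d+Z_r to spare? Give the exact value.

at the boundary: (1)·v² + (83/20)·v + (-679/200) = 0
  disc = (83/20)² − 4·(1)·(-679/200) = 12321/400 ; √disc = 111/20
  v_R = (−(83/20) + 111/20) / (2·(1)) = 7/10 m/s
check:
T_s = v_R/a_R = (7/10)/(1/2) = 1.4000 s
reaction-phase robot travel = 0.7000·0.1500 = 0.1050 m
robot covers 0.7000·1.4000 − ½·0.5000·1.4000² = 0.4900 m while stopping
person approaches 2.0000·(0.1500+1.4000) = 3.1000 m
margins: 0.1500+0.0500+0.0400 = 0.2400 m
sum ≈ 0.1050+0.4900+3.1000+0.2400 ≈ 3.9350 m = S ✓

v_R_max = 7/10 m/s = 0.7000 m/s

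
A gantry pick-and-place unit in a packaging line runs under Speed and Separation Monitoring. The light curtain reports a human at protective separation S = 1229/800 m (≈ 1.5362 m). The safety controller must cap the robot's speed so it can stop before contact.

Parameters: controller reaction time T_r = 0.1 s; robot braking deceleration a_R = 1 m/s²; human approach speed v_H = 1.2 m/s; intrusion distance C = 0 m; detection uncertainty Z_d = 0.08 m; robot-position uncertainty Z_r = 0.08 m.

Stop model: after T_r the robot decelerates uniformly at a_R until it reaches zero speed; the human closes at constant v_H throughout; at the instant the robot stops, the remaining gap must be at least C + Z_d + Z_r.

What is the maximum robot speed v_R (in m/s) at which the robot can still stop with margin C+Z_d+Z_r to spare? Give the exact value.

v_R_max = 3/4 m/s = 0.7500 m/s

collect terms ⇒ (1/2)·v_R² + (13/10)·v_R + (-201/160) = 0
  disc = (13/10)² − 4·(1/2)·(-201/160) = 1681/400 ; √disc = 41/20
  v_R = (−(13/10) + 41/20) / (2·(1/2)) = 3/4 m/s
check:
T_s = v_R/a_R = (3/4)/1 = 0.7500 s
robot in T_r: 0.7500·0.1000 = 0.0750 m
braking distance = 0.7500²/(2·1.0000) = 0.2812 m
person approaches 1.2000·(0.1000+0.7500) = 1.0200 m
margins: 0.0000+0.0800+0.0800 = 0.1600 m
sum ≈ 0.0750+0.2812+1.0200+0.1600 ≈ 1.5362 m = S ✓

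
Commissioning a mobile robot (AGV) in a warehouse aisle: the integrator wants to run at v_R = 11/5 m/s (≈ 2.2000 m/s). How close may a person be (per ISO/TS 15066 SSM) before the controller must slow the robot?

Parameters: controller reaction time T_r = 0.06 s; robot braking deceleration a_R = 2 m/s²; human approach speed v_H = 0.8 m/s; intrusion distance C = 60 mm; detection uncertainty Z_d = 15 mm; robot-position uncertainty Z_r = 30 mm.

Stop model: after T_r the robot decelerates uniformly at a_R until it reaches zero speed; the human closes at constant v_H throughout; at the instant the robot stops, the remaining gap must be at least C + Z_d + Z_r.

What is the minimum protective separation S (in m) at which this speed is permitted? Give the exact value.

S_min = 19/8 m = 2.3750 m

stop time T_s = (11/5)/2 = 1.1000 s
robot covers v_R·T_r = 2.2000·0.0600 = 0.1320 m before braking
robot covers 2.2000·1.1000 − ½·2.0000·1.1000² = 1.2100 m while stopping
human closes 0.8000·1.1600 = 0.9280 m
C+Z_d+Z_r = 0.0600+0.0150+0.0300 = 0.1050 m
S_min ≈ 0.1320+1.2100+0.9280+0.1050  ⇒  S_min = 19/8 m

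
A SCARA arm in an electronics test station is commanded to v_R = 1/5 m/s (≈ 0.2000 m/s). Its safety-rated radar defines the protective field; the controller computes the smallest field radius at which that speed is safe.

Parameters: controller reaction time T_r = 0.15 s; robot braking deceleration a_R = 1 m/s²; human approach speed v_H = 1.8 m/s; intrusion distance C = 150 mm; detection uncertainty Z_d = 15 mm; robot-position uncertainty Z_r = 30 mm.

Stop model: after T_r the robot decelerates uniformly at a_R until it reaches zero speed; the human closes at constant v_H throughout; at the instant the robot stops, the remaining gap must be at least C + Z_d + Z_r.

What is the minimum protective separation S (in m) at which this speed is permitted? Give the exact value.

S_min = 7/8 m = 0.8750 m

T_s = v_R/a_R = (1/5)/1 = 0.2000 s
robot covers v_R·T_r = 0.2000·0.1500 = 0.0300 m before braking
braking distance = 0.2000²/(2·1.0000) = 0.0200 m
human closes 1.8000·0.3500 = 0.6300 m
residual clearance needed = 0.1500+0.0150+0.0300 = 0.1950 m
S_min ≈ 0.0300+0.0200+0.6300+0.1950  ⇒  S_min = 7/8 m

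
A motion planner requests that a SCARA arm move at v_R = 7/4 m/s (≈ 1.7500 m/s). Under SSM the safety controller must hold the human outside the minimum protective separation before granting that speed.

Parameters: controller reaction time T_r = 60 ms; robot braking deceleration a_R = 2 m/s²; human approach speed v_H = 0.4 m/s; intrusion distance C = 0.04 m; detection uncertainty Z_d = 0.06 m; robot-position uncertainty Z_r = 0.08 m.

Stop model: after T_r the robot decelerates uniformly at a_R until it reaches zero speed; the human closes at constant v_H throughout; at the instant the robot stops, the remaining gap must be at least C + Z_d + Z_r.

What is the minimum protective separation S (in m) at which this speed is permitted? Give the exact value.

braking lasts T_s = (7/4)/2 = 0.8750 s
reaction-phase robot travel = 1.7500·0.0600 = 0.1050 m
robot covers 1.7500·0.8750 − ½·2.0000·0.8750² = 0.7656 m while stopping
person approaches 0.4000·(0.0600+0.8750) = 0.3740 m
residual clearance needed = 0.0400+0.0600+0.0800 = 0.1800 m
S_min ≈ 0.1050+0.7656+0.3740+0.1800  ⇒  S_min = 11397/8000 m

S_min = 11397/8000 m = 1.4246 m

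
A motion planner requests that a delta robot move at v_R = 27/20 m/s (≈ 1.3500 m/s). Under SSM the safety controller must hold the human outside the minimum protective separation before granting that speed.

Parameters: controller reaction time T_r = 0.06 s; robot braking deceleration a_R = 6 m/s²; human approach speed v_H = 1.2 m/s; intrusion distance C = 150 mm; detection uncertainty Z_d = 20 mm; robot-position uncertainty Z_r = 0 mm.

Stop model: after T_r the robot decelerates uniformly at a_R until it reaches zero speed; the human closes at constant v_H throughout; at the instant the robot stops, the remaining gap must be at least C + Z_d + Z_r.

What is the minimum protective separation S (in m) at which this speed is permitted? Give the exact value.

S_min = 5959/8000 m = 0.7449 m

T_s = v_R/a_R = (27/20)/6 = 0.2250 s
robot in T_r: 1.3500·0.0600 = 0.0810 m
robot covers 1.3500·0.2250 − ½·6.0000·0.2250² = 0.1519 m while stopping
human over T_r+T_s: 1.2000·(0.0600+0.2250) = 0.3420 m
residual clearance needed = 0.1500+0.0200+0.0000 = 0.1700 m
S_min ≈ 0.0810+0.1519+0.3420+0.1700  ⇒  S_min = 5959/8000 m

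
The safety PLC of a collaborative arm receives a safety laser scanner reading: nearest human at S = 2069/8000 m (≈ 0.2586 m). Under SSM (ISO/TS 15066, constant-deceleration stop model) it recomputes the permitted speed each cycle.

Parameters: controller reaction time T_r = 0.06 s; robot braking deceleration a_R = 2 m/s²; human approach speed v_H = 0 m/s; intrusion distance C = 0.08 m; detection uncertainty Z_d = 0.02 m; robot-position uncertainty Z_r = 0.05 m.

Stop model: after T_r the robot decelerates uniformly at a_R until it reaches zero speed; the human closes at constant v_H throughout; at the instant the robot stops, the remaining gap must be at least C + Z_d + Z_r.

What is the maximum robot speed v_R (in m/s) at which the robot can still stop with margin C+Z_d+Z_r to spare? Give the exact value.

v_R_max = 11/20 m/s = 0.5500 m/s

at the boundary: (1/4)·v² + (3/50)·v + (-869/8000) = 0
  disc = (3/50)² − 4·(1/4)·(-869/8000) = 4489/40000 ; √disc = 67/200
  v_R = (−(3/50) + 67/200) / (2·(1/4)) = 11/20 m/s
check:
T_s = v_R/a_R = (11/20)/2 = 0.2750 s
robot in T_r: 0.5500·0.0600 = 0.0330 m
robot under decel: 0.5500²/(2·2.0000) = 0.0756 m
human closes 0.0000·0.3350 = 0.0000 m
margins: 0.0800+0.0200+0.0500 = 0.1500 m
sum ≈ 0.0330+0.0756+0.0000+0.1500 ≈ 0.2586 m = S ✓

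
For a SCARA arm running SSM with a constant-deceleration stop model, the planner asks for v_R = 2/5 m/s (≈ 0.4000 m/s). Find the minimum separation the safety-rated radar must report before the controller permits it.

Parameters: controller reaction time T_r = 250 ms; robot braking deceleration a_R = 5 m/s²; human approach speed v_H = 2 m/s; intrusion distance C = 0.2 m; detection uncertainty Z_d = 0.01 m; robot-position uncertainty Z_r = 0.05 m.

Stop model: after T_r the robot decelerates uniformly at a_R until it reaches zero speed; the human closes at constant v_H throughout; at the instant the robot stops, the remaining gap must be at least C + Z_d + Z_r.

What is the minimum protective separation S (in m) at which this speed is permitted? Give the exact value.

T_s = v_R/a_R = (2/5)/5 = 0.0800 s
reaction-phase robot travel = 0.4000·0.2500 = 0.1000 m
robot covers 0.4000·0.0800 − ½·5.0000·0.0800² = 0.0160 m while stopping
person approaches 2.0000·(0.2500+0.0800) = 0.6600 m
margins: 0.2000+0.0100+0.0500 = 0.2600 m
S_min ≈ 0.1000+0.0160+0.6600+0.2600  ⇒  S_min = 259/250 m

S_min = 259/250 m = 1.0360 m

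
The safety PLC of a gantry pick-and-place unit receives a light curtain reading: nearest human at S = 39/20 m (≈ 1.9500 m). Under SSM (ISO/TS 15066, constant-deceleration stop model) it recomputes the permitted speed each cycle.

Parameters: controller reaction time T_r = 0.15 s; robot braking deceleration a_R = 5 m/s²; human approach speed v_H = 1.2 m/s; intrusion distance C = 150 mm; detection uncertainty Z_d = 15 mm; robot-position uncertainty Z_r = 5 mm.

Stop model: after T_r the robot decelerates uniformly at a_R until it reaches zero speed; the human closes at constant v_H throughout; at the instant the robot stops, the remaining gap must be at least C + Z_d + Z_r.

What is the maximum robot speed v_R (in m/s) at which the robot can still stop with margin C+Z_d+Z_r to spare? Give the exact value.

at the boundary: (1/10)·v² + (39/100)·v + (-8/5) = 0
  disc = (39/100)² − 4·(1/10)·(-8/5) = 7921/10000 ; √disc = 89/100
  v_R = (−(39/100) + 89/100) / (2·(1/10)) = 5/2 m/s
check:
stop time T_s = (5/2)/5 = 0.5000 s
robot covers v_R·T_r = 2.5000·0.1500 = 0.3750 m before braking
braking distance = 2.5000²/(2·5.0000) = 0.6250 m
human over T_r+T_s: 1.2000·(0.1500+0.5000) = 0.7800 m
C+Z_d+Z_r = 0.1500+0.0150+0.0050 = 0.1700 m
sum ≈ 0.3750+0.6250+0.7800+0.1700 ≈ 1.9500 m = S ✓

v_R_max = 5/2 m/s = 2.5000 m/s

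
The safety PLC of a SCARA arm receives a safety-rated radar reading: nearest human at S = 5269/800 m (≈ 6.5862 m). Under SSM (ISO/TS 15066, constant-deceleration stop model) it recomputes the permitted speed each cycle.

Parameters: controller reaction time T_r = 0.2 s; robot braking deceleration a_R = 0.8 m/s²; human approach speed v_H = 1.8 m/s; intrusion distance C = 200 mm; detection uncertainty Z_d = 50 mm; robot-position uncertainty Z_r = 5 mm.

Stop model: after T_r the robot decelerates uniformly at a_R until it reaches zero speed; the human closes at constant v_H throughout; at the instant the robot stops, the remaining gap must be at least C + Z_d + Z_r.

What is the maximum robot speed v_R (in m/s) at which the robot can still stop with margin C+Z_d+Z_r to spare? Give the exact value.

v_R_max = 17/10 m/s = 1.7000 m/s

at the boundary: (5/8)·v² + (49/20)·v + (-4777/800) = 0
  disc = (49/20)² − 4·(5/8)·(-4777/800) = 33489/1600 ; √disc = 183/40
  v_R = (−(49/20) + 183/40) / (2·(5/8)) = 17/10 m/s
check:
stop time T_s = (17/10)/(4/5) = 2.1250 s
reaction-phase robot travel = 1.7000·0.2000 = 0.3400 m
robot under decel: 1.7000²/(2·0.8000) = 1.8062 m
person approaches 1.8000·(0.2000+2.1250) = 4.1850 m
C+Z_d+Z_r = 0.2000+0.0500+0.0050 = 0.2550 m
sum ≈ 0.3400+1.8062+4.1850+0.2550 ≈ 6.5862 m = S ✓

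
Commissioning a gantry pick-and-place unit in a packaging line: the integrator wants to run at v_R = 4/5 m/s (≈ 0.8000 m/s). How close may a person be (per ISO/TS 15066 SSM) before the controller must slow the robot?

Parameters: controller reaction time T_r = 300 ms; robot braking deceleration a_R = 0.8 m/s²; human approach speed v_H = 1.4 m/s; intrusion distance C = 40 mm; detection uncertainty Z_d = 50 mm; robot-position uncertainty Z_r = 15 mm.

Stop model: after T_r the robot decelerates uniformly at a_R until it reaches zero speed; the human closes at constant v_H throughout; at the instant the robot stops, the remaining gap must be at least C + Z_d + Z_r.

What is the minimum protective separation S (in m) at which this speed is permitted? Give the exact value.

stop time T_s = (4/5)/(4/5) = 1.0000 s
robot covers v_R·T_r = 0.8000·0.3000 = 0.2400 m before braking
braking distance = 0.8000²/(2·0.8000) = 0.4000 m
human closes 1.4000·1.3000 = 1.8200 m
margins: 0.0400+0.0500+0.0150 = 0.1050 m
S_min ≈ 0.2400+0.4000+1.8200+0.1050  ⇒  S_min = 513/200 m

S_min = 513/200 m = 2.5650 m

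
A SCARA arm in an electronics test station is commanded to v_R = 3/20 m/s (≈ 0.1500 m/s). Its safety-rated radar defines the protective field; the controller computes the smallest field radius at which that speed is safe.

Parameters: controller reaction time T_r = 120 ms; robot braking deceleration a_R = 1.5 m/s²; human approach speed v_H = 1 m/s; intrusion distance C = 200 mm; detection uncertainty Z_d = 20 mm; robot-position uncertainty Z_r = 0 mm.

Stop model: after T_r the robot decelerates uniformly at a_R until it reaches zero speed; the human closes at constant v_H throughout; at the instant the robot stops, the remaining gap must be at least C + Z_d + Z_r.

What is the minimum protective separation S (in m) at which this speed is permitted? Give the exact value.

S_min = 931/2000 m = 0.4655 m

T_s = v_R/a_R = (3/20)/(3/2) = 0.1000 s
robot covers v_R·T_r = 0.1500·0.1200 = 0.0180 m before braking
braking distance = 0.1500²/(2·1.5000) = 0.0075 m
human closes 1.0000·0.2200 = 0.2200 m
C+Z_d+Z_r = 0.2000+0.0200+0.0000 = 0.2200 m
S_min ≈ 0.0180+0.0075+0.2200+0.2200  ⇒  S_min = 931/2000 m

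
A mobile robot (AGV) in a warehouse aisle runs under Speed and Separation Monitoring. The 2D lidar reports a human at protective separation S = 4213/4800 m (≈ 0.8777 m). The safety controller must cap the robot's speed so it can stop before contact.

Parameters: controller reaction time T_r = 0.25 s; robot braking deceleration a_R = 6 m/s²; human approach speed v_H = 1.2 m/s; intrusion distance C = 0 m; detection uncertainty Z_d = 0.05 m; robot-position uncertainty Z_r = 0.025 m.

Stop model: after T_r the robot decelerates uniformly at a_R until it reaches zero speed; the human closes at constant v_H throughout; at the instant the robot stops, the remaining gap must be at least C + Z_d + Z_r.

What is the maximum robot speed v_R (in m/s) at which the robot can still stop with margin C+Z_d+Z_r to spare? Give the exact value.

v_R_max = 19/20 m/s = 0.9500 m/s

collect terms ⇒ (1/12)·v_R² + (9/20)·v_R + (-2413/4800) = 0
  disc = (9/20)² − 4·(1/12)·(-2413/4800) = 5329/14400 ; √disc = 73/120
  v_R = (−(9/20) + 73/120) / (2·(1/12)) = 19/20 m/s
check:
T_s = v_R/a_R = (19/20)/6 = 0.1583 s
reaction-phase robot travel = 0.9500·0.2500 = 0.2375 m
robot under decel: 0.9500²/(2·6.0000) = 0.0752 m
person approaches 1.2000·(0.2500+0.1583) = 0.4900 m
residual clearance needed = 0.0000+0.0500+0.0250 = 0.0750 m
sum ≈ 0.2375+0.0752+0.4900+0.0750 ≈ 0.8777 m = S ✓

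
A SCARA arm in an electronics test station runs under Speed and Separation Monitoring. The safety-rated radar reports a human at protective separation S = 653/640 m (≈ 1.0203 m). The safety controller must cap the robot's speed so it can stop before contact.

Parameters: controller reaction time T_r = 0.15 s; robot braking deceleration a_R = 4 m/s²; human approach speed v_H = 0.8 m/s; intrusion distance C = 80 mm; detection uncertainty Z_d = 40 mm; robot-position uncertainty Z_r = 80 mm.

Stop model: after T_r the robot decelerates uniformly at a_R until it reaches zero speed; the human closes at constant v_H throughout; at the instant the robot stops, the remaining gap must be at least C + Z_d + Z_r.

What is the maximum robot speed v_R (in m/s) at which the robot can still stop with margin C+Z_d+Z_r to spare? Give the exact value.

collect terms ⇒ (1/8)·v_R² + (7/20)·v_R + (-2241/3200) = 0
  disc = (7/20)² − 4·(1/8)·(-2241/3200) = 121/256 ; √disc = 11/16
  v_R = (−(7/20) + 11/16) / (2·(1/8)) = 27/20 m/s
check:
T_s = v_R/a_R = (27/20)/4 = 0.3375 s
reaction-phase robot travel = 1.3500·0.1500 = 0.2025 m
robot under decel: 1.3500²/(2·4.0000) = 0.2278 m
human over T_r+T_s: 0.8000·(0.1500+0.3375) = 0.3900 m
C+Z_d+Z_r = 0.0800+0.0400+0.0800 = 0.2000 m
sum ≈ 0.2025+0.2278+0.3900+0.2000 ≈ 1.0203 m = S ✓

v_R_max = 27/20 m/s = 1.3500 m/s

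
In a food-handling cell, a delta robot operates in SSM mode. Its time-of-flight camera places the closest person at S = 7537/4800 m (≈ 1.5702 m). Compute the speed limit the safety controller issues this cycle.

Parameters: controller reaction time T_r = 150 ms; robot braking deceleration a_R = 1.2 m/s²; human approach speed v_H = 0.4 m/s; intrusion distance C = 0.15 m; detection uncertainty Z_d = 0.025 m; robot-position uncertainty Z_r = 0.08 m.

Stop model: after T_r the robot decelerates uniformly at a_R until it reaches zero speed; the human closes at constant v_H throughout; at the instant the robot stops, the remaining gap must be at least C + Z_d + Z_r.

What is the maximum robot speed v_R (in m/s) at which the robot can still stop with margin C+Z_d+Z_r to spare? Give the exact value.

quadratic (5/12)·v² + (29/60)·v + (-241/192) = 0
  disc = (29/60)² − 4·(5/12)·(-241/192) = 3721/1600 ; √disc = 61/40
  v_R = (−(29/60) + 61/40) / (2·(5/12)) = 5/4 m/s
check:
braking lasts T_s = (5/4)/(6/5) = 1.0417 s
robot in T_r: 1.2500·0.1500 = 0.1875 m
robot covers 1.2500·1.0417 − ½·1.2000·1.0417² = 0.6510 m while stopping
person approaches 0.4000·(0.1500+1.0417) = 0.4767 m
margins: 0.1500+0.0250+0.0800 = 0.2550 m
sum ≈ 0.1875+0.6510+0.4767+0.2550 ≈ 1.5702 m = S ✓

v_R_max = 5/4 m/s = 1.2500 m/s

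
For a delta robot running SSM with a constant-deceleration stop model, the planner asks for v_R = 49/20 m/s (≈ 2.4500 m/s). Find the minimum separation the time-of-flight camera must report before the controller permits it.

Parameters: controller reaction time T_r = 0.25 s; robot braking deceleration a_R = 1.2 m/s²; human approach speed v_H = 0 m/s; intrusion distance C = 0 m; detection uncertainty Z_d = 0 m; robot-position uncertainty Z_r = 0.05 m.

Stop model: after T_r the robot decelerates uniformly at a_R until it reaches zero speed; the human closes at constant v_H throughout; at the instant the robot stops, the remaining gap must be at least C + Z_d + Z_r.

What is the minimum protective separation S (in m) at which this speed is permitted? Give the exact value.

S_min = 3037/960 m = 3.1635 m

braking lasts T_s = (49/20)/(6/5) = 2.0417 s
robot in T_r: 2.4500·0.2500 = 0.6125 m
braking distance = 2.4500²/(2·1.2000) = 2.5010 m
human closes 0.0000·2.2917 = 0.0000 m
C+Z_d+Z_r = 0.0000+0.0000+0.0500 = 0.0500 m
S_min ≈ 0.6125+2.5010+0.0000+0.0500  ⇒  S_min = 3037/960 m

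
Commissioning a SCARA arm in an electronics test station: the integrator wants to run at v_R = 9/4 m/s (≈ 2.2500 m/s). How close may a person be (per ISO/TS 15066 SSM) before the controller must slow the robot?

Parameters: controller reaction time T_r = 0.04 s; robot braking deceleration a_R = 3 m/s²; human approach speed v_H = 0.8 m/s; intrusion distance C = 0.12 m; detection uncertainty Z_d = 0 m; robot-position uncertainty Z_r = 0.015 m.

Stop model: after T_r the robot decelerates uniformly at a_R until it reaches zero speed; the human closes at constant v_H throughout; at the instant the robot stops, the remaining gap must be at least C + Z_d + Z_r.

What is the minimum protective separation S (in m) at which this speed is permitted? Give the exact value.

S_min = 6803/4000 m = 1.7007 m

T_s = v_R/a_R = (9/4)/3 = 0.7500 s
reaction-phase robot travel = 2.2500·0.0400 = 0.0900 m
robot under decel: 2.2500²/(2·3.0000) = 0.8438 m
human closes 0.8000·0.7900 = 0.6320 m
residual clearance needed = 0.1200+0.0000+0.0150 = 0.1350 m
S_min ≈ 0.0900+0.8438+0.6320+0.1350  ⇒  S_min = 6803/4000 m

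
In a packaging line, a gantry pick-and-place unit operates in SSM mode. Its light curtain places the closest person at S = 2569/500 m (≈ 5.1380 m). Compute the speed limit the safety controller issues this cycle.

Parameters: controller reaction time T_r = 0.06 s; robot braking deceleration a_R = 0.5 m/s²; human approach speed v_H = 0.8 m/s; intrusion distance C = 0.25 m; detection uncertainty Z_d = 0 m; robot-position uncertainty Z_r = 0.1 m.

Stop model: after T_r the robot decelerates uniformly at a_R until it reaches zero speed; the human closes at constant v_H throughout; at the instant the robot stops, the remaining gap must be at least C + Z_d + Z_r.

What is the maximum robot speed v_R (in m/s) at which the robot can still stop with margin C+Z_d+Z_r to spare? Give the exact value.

v_R_max = 3/2 m/s = 1.5000 m/s

quadratic (1)·v² + (83/50)·v + (-237/50) = 0
  disc = (83/50)² − 4·(1)·(-237/50) = 54289/2500 ; √disc = 233/50
  v_R = (−(83/50) + 233/50) / (2·(1)) = 3/2 m/s
check:
braking lasts T_s = (3/2)/(1/2) = 3.0000 s
robot in T_r: 1.5000·0.0600 = 0.0900 m
robot under decel: 1.5000²/(2·0.5000) = 2.2500 m
person approaches 0.8000·(0.0600+3.0000) = 2.4480 m
residual clearance needed = 0.2500+0.0000+0.1000 = 0.3500 m
sum ≈ 0.0900+2.2500+2.4480+0.3500 ≈ 5.1380 m = S ✓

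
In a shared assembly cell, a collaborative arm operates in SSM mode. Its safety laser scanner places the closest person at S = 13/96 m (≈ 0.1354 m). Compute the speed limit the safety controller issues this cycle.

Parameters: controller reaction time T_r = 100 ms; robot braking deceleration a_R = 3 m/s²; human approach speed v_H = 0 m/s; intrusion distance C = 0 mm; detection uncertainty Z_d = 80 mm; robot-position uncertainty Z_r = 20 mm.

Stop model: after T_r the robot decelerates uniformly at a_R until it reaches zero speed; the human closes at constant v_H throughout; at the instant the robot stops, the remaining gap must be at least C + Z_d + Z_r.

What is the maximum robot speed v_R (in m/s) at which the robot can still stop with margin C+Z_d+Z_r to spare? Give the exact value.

at the boundary: (1/6)·v² + (1/10)·v + (-17/480) = 0
  disc = (1/10)² − 4·(1/6)·(-17/480) = 121/3600 ; √disc = 11/60
  v_R = (−(1/10) + 11/60) / (2·(1/6)) = 1/4 m/s
check:
braking lasts T_s = (1/4)/3 = 0.0833 s
robot in T_r: 0.2500·0.1000 = 0.0250 m
robot covers 0.2500·0.0833 − ½·3.0000·0.0833² = 0.0104 m while stopping
human over T_r+T_s: 0.0000·(0.1000+0.0833) = 0.0000 m
residual clearance needed = 0.0000+0.0800+0.0200 = 0.1000 m
sum ≈ 0.0250+0.0104+0.0000+0.1000 ≈ 0.1354 m = S ✓

v_R_max = 1/4 m/s = 0.2500 m/s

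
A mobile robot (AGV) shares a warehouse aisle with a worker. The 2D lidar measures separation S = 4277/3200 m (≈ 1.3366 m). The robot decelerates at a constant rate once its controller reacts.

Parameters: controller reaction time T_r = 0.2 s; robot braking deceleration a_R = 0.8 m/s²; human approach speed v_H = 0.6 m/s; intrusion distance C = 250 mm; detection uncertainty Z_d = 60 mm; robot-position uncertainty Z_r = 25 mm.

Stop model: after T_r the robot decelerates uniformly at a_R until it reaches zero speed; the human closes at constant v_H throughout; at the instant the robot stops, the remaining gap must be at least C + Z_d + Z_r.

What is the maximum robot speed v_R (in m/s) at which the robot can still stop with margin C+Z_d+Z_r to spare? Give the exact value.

v_R_max = 13/20 m/s = 0.6500 m/s

at the boundary: (5/8)·v² + (19/20)·v + (-2821/3200) = 0
  disc = (19/20)² − 4·(5/8)·(-2821/3200) = 19881/6400 ; √disc = 141/80
  v_R = (−(19/20) + 141/80) / (2·(5/8)) = 13/20 m/s
check:
stop time T_s = (13/20)/(4/5) = 0.8125 s
robot covers v_R·T_r = 0.6500·0.2000 = 0.1300 m before braking
robot under decel: 0.6500²/(2·0.8000) = 0.2641 m
human over T_r+T_s: 0.6000·(0.2000+0.8125) = 0.6075 m
C+Z_d+Z_r = 0.2500+0.0600+0.0250 = 0.3350 m
sum ≈ 0.1300+0.2641+0.6075+0.3350 ≈ 1.3366 m = S ✓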